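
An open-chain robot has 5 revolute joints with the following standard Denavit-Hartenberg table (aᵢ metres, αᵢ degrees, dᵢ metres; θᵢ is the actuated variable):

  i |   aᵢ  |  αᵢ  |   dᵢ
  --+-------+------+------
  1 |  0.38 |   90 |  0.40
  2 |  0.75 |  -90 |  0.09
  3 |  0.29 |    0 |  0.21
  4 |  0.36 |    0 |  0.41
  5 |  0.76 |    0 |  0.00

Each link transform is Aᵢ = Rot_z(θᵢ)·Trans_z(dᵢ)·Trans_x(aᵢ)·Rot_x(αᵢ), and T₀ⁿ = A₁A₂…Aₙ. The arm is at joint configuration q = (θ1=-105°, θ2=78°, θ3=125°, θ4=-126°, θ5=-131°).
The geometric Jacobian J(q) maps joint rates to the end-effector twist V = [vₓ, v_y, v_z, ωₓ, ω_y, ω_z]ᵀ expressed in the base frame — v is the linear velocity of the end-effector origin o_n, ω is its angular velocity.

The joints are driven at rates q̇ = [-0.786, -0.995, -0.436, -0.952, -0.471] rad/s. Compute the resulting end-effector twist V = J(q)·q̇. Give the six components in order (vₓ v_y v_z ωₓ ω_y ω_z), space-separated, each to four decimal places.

o_n = [-0.3739, 0.2410, 0.9545]
J₁: ẑ×o_n = [-0.2410, -0.3739, 0.0000], ω = ẑ
J2: z=[-0.9659, 0.2588, 0.0000] o=[-0.0984, -0.3671, 0.4000] → [0.1435, 0.5356, -0.5160, -0.9659, 0.2588, 0.0000]
J3: z=[0.2532, 0.9448, 0.2079] o=[-0.2256, -0.4944, 1.1336] → [-0.3221, 0.0145, 0.3262, 0.2532, 0.9448, 0.2079]
J4: z=[0.2532, 0.9448, 0.2079] o=[0.0659, -0.3240, 1.0146] → [-0.1743, -0.0762, 0.5586, 0.2532, 0.9448, 0.2079]
J5: z=[0.2532, 0.9448, 0.2079] o=[0.1443, -0.0073, 1.4519] → [-0.5216, 0.0182, 0.5524, 0.2532, 0.9448, 0.2079]
V = J·q̇ = [0.5986, -0.1814, -0.4208, 0.4905, -2.0139, -1.1725]

0.5986 -0.1814 -0.4208 0.4905 -2.0139 -1.1725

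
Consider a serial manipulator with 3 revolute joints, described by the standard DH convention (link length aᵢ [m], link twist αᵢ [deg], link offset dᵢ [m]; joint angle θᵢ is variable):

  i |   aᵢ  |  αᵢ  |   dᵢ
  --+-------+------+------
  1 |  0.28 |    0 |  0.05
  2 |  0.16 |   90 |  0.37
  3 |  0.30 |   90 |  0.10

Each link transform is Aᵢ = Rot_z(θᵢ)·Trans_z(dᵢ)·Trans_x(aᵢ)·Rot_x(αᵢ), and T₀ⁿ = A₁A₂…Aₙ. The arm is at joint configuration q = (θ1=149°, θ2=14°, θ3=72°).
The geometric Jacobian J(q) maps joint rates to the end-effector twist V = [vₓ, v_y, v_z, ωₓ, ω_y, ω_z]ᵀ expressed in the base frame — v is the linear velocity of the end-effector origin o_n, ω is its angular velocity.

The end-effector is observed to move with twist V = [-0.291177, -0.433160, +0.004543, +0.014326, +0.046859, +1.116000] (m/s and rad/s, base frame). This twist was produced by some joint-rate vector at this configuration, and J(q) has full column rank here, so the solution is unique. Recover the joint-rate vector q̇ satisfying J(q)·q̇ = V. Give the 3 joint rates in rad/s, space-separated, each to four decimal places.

0.8000 0.3160 0.0490

o_n = [-0.4524, 0.3137, 0.7053]
J₁: ẑ×o_n = [-0.3137, -0.4524, 0.0000], ω = ẑ
J2: z=[0.0000, 0.0000, 1.0000] o=[-0.2400, 0.1442, 0.0500] → [-0.1695, -0.2124, 0.0000, 0.0000, 0.0000, 1.0000]
J3: z=[0.2924, 0.9563, 0.0000] o=[-0.3930, 0.1910, 0.4200] → [0.2728, -0.0834, 0.0927, 0.2924, 0.9563, 0.0000]
q̇ = J⁺·V = [0.8000, 0.3160, 0.0490]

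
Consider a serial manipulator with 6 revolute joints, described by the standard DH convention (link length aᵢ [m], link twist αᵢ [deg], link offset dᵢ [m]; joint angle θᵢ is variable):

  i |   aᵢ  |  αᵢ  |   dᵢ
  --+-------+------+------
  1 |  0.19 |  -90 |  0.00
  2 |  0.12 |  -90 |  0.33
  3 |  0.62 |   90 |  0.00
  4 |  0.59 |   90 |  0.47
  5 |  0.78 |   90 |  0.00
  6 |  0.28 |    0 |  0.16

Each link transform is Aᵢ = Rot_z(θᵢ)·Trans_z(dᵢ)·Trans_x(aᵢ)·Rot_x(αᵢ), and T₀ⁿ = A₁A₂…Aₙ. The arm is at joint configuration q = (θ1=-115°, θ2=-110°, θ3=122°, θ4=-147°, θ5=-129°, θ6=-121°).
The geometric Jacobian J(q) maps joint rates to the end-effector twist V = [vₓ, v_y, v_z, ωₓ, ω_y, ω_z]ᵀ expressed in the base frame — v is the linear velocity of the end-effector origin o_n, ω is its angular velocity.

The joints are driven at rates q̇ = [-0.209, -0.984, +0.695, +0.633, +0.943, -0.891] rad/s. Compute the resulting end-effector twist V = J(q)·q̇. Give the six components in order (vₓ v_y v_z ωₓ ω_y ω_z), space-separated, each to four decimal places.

o_n = [-0.2852, 0.0997, -0.2537]
J₁: ẑ×o_n = [-0.0997, -0.2852, 0.0000], ω = ẑ
J2: z=[0.9063, -0.4226, 0.0000] o=[-0.0803, -0.1722, 0.0000] → [0.1072, 0.2299, 0.1598, 0.9063, -0.4226, 0.0000]
J3: z=[-0.3971, -0.8517, 0.3420] o=[0.2361, -0.2745, 0.1128] → [0.1841, -0.3238, -0.5926, -0.3971, -0.8517, 0.3420]
J4: z=[-0.3577, 0.4868, 0.7969] o=[-0.2879, -0.1541, -0.1960] → [-0.2304, -0.0185, -0.0921, -0.3577, 0.4868, 0.7969]
J5: z=[0.1273, -0.8200, 0.5581] o=[0.0898, 0.2523, 0.3151] → [0.5515, -0.1369, -0.3269, 0.1273, -0.8200, 0.5581]
J6: z=[-0.9441, 0.0724, 0.3217] o=[-0.1475, -0.1906, -0.2816] → [-0.0914, -0.0180, -0.2641, -0.9441, 0.0724, 0.3217]
V = J·q̇ = [0.4990, -0.5165, -0.7005, -0.4331, -0.7057, 0.7727]

0.4990 -0.5165 -0.7005 -0.4331 -0.7057 0.7727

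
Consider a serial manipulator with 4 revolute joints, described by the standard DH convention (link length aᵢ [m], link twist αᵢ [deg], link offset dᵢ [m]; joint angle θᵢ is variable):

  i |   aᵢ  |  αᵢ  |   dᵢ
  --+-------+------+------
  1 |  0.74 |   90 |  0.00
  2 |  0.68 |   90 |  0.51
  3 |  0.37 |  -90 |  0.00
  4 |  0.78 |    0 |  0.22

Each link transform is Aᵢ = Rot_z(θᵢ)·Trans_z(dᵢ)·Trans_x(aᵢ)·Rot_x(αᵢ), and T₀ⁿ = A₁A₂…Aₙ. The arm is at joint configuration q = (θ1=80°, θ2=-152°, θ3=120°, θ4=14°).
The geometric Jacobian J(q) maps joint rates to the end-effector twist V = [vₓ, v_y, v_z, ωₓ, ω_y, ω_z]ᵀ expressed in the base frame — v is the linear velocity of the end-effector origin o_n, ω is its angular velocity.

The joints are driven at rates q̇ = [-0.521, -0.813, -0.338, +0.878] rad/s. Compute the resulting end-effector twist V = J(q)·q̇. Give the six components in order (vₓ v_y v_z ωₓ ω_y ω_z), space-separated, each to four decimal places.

0.4218 -0.9310 -0.8881 -1.0888 1.0348 -0.4625

o_n = [1.5102, 0.6414, -0.1319]
J₁: ẑ×o_n = [-0.6414, 1.5102, 0.0000], ω = ẑ
J2: z=[0.9848, -0.1736, 0.0000] o=[0.1285, 0.7288, 0.0000] → [0.0229, 0.1299, 0.1539, 0.9848, -0.1736, 0.0000]
J3: z=[-0.0815, -0.4623, 0.8829] o=[0.5265, 0.0489, -0.3192] → [-0.6097, 0.8838, 0.4065, -0.0815, -0.4623, 0.8829]
J4: z=[-0.3596, 0.8399, 0.4066] o=[0.8704, 0.1541, -0.2324] → [-0.1137, 0.2962, -0.7125, -0.3596, 0.8399, 0.4066]
V = J·q̇ = [0.4218, -0.9310, -0.8881, -1.0888, 1.0348, -0.4625]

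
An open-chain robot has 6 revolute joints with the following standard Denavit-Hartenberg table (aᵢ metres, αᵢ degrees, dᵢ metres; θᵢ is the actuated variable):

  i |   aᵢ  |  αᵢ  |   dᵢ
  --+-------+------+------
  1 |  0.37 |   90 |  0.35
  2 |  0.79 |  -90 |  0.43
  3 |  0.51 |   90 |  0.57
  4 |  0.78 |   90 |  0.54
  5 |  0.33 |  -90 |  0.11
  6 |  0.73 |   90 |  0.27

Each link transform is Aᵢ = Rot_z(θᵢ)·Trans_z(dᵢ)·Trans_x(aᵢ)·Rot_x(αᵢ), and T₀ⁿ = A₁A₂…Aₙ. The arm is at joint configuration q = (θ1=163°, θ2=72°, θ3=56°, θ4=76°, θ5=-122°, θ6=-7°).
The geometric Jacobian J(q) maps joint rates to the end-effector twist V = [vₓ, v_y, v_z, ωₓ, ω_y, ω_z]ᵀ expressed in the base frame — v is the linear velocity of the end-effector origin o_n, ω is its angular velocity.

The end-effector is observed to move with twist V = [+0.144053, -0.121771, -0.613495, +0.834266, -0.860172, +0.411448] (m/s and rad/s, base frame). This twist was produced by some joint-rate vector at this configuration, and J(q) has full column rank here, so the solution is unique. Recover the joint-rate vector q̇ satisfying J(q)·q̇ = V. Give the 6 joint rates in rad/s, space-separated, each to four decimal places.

o_n = [0.1199, -0.5817, 1.4372]
J₁: ẑ×o_n = [0.5817, 0.1199, -0.0000], ω = ẑ
J2: z=[0.2924, 0.9563, 0.0000] o=[-0.3538, 0.1082, 0.3500] → [1.0397, -0.3179, -0.6547, 0.2924, 0.9563, 0.0000]
J3: z=[0.9095, -0.2781, 0.3090] o=[-0.4616, 0.5908, 1.1013] → [0.2689, -0.1258, -0.9047, 0.9095, -0.2781, 0.3090]
J4: z=[-0.0815, 0.6097, 0.7885] o=[-0.1510, 0.0537, 1.5487] → [0.4330, 0.2045, -0.1134, -0.0815, 0.6097, 0.7885]
J5: z=[-0.6156, -0.6530, 0.4413] o=[0.4164, 0.0324, 2.3087] → [0.8401, -0.6673, 0.1844, -0.6156, -0.6530, 0.4413]
J6: z=[0.7079, -0.7042, -0.0544] o=[0.2344, -0.1315, 2.0617] → [0.4152, 0.4483, -0.3994, 0.7079, -0.7042, -0.0544]
q̇ = J⁺·V = [0.7540, -0.1690, 0.9010, -0.7770, -0.0210, -0.0170]

0.7540 -0.1690 0.9010 -0.7770 -0.0210 -0.0170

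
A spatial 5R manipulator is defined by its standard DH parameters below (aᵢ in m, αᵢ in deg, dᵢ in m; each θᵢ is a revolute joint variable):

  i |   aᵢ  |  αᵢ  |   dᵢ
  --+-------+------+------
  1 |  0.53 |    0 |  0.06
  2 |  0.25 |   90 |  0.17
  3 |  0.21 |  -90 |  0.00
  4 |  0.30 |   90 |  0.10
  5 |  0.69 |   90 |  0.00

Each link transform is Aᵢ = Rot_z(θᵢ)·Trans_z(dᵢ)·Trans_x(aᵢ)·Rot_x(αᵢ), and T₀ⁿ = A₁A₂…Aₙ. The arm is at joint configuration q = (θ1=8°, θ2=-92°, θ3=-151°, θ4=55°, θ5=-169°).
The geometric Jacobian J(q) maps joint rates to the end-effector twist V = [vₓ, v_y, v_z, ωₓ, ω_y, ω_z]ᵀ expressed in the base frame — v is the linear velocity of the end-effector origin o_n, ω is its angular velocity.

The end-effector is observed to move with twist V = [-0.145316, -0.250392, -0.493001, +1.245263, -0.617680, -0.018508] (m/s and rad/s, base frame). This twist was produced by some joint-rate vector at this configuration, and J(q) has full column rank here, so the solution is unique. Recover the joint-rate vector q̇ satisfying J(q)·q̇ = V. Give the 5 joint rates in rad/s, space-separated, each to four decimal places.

0.0030 -0.0420 -0.7110 0.3430 -0.8070

o_n = [0.2426, -0.1975, 0.2608]
J₁: ẑ×o_n = [0.1975, 0.2426, -0.0000], ω = ẑ
J2: z=[0.0000, 0.0000, 1.0000] o=[0.5248, 0.0738, 0.0600] → [0.2713, -0.2823, 0.0000, 0.0000, 0.0000, 1.0000]
J3: z=[-0.9945, -0.1045, 0.0000] o=[0.5510, -0.1749, 0.2300] → [-0.0032, 0.0306, -0.0097, -0.9945, -0.1045, 0.0000]
J4: z=[0.0507, -0.4822, -0.8746] o=[0.5318, 0.0078, 0.1282] → [-0.2435, 0.2462, -0.1498, 0.0507, -0.4822, -0.8746]
J5: z=[-0.6453, 0.6526, -0.3971] o=[0.7655, 0.1349, -0.0427] → [0.0660, 0.4035, 0.5558, -0.6453, 0.6526, -0.3971]
q̇ = J⁺·V = [0.0030, -0.0420, -0.7110, 0.3430, -0.8070]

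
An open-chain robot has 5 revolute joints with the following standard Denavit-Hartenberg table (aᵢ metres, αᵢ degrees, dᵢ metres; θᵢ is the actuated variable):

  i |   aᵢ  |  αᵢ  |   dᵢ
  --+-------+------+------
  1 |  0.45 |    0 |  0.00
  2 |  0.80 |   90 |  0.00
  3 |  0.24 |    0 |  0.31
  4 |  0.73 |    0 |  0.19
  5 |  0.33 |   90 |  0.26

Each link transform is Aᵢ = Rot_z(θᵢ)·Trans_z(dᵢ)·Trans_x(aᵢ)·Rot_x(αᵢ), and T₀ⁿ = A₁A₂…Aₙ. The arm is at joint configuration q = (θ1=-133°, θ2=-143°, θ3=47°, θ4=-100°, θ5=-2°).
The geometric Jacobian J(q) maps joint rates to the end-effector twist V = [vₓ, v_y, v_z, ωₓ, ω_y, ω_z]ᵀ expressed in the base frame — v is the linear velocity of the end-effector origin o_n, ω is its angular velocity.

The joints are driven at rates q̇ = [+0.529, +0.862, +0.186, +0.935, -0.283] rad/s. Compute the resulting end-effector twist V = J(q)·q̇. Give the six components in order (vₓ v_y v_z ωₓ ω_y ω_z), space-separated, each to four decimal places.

o_n = [0.6154, 1.1750, -0.6778]
J₁: ẑ×o_n = [-1.1750, 0.6154, 0.0000], ω = ẑ
J2: z=[0.0000, 0.0000, 1.0000] o=[-0.3069, -0.3291, 0.0000] → [-1.5041, 0.9223, 0.0000, 0.0000, 0.0000, 1.0000]
J3: z=[0.9945, -0.1045, 0.0000] o=[-0.2233, 0.4665, 0.0000] → [0.0708, 0.6741, 0.7923, 0.9945, -0.1045, 0.0000]
J4: z=[0.9945, -0.1045, 0.0000] o=[0.1021, 0.5969, 0.1755] → [0.0892, 0.8486, 0.6286, 0.9945, -0.1045, 0.0000]
J5: z=[0.9945, -0.1045, 0.0000] o=[0.3370, 1.0139, -0.4075] → [0.0283, 0.2688, 0.1893, 0.9945, -0.1045, 0.0000]
V = J·q̇ = [-1.8296, 1.9633, 0.6815, 0.8334, -0.0876, 1.3910]

-1.8296 1.9633 0.6815 0.8334 -0.0876 1.3910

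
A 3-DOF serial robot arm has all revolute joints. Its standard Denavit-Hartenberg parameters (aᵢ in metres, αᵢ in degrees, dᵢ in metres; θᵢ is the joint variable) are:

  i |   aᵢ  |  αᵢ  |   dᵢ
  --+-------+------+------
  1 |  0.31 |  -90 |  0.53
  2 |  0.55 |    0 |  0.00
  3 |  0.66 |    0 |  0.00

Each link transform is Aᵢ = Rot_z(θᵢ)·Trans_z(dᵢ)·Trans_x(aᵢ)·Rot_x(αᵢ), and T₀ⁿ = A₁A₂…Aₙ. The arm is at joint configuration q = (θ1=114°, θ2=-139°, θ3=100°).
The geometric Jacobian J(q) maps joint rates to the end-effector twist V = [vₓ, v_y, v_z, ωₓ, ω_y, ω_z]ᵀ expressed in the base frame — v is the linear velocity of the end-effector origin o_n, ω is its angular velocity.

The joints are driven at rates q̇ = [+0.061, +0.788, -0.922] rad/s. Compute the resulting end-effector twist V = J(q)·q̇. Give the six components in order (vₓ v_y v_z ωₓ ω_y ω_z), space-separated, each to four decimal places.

o_n = [-0.1659, 0.3726, 1.3062]
J₁: ẑ×o_n = [-0.3726, -0.1659, 0.0000], ω = ẑ
J2: z=[-0.9135, -0.4067, 0.0000] o=[-0.1261, 0.2832, 0.5300] → [-0.3157, 0.7091, -0.0978, -0.9135, -0.4067, 0.0000]
J3: z=[-0.9135, -0.4067, 0.0000] o=[0.0427, -0.0960, 0.8908] → [-0.1689, 0.3794, -0.5129, -0.9135, -0.4067, 0.0000]
V = J·q̇ = [-0.1157, 0.1988, 0.3958, 0.1224, 0.0545, 0.0610]

-0.1157 0.1988 0.3958 0.1224 0.0545 0.0610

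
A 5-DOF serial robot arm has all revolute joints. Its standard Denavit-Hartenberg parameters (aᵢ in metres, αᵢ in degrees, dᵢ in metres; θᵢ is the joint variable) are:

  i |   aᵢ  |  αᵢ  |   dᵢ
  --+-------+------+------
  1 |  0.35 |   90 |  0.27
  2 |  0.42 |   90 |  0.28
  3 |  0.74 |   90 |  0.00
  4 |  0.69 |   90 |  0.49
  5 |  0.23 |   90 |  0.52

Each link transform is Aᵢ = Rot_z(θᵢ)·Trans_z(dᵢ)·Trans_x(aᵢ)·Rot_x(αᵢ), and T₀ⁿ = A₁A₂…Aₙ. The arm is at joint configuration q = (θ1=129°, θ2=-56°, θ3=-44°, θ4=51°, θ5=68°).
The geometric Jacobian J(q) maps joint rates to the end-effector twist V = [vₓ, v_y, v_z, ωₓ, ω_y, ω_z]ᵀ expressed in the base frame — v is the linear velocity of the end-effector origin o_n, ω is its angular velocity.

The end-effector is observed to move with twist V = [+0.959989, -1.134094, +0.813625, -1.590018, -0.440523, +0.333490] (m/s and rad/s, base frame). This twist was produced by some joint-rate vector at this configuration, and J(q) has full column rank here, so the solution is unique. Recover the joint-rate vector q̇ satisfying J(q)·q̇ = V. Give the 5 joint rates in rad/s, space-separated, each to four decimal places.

o_n = [-1.5223, -0.2811, -0.8011]
J₁: ẑ×o_n = [0.2811, -1.5223, 0.0000], ω = ẑ
J2: z=[0.7771, 0.6293, 0.0000] o=[-0.2203, 0.2720, 0.2700] → [-0.6741, 0.8324, 0.3896, 0.7771, 0.6293, 0.0000]
J3: z=[0.5217, -0.6443, -0.5592] o=[-0.1505, 0.6307, -0.0782] → [-0.0441, 1.1443, -1.3596, 0.5217, -0.6443, -0.5592]
J4: z=[-0.3146, -0.7546, 0.5759] o=[-0.7373, 0.5386, -0.5195] → [0.6845, -0.5407, -0.3346, -0.3146, -0.7546, 0.5759]
J5: z=[-0.9446, 0.3087, -0.1115] o=[-0.9560, -0.2308, -0.7961] → [-0.0071, 0.0585, 0.2223, -0.9446, 0.3087, -0.1115]
q̇ = J⁺·V = [-0.7240, -0.7390, -0.9980, 0.9100, 0.2210]

-0.7240 -0.7390 -0.9980 0.9100 0.2210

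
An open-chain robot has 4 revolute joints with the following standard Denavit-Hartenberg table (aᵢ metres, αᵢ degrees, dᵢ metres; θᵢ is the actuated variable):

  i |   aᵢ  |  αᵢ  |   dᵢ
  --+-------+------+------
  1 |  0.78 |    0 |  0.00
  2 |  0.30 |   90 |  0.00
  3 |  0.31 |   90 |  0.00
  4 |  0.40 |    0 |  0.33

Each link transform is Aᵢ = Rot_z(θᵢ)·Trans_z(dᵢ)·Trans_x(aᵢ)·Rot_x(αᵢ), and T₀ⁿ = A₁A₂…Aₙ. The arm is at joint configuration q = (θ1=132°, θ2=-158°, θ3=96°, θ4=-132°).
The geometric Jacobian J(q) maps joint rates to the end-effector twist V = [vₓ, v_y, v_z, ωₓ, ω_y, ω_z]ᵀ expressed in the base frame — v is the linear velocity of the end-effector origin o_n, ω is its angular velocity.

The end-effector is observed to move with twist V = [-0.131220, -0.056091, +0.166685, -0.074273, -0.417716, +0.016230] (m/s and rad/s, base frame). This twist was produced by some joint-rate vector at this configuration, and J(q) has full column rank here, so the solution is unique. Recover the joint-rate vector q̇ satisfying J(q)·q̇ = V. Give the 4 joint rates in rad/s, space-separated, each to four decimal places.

o_n = [0.1690, 0.5734, 0.0766]
J₁: ẑ×o_n = [-0.5734, 0.1690, 0.0000], ω = ẑ
J2: z=[0.0000, 0.0000, 1.0000] o=[-0.5219, 0.5797, 0.0000] → [0.0063, 0.6909, -0.0000, 0.0000, 0.0000, 1.0000]
J3: z=[-0.4384, -0.8988, 0.0000] o=[-0.2523, 0.4481, 0.0000] → [-0.0689, 0.0336, 0.3238, -0.4384, -0.8988, 0.0000]
J4: z=[0.8939, -0.4360, 0.1045] o=[-0.2814, 0.4623, 0.3083] → [0.0894, 0.2542, 0.2956, 0.8939, -0.4360, 0.1045]
q̇ = J⁺·V = [0.1960, -0.1920, 0.4080, 0.1170]

0.1960 -0.1920 0.4080 0.1170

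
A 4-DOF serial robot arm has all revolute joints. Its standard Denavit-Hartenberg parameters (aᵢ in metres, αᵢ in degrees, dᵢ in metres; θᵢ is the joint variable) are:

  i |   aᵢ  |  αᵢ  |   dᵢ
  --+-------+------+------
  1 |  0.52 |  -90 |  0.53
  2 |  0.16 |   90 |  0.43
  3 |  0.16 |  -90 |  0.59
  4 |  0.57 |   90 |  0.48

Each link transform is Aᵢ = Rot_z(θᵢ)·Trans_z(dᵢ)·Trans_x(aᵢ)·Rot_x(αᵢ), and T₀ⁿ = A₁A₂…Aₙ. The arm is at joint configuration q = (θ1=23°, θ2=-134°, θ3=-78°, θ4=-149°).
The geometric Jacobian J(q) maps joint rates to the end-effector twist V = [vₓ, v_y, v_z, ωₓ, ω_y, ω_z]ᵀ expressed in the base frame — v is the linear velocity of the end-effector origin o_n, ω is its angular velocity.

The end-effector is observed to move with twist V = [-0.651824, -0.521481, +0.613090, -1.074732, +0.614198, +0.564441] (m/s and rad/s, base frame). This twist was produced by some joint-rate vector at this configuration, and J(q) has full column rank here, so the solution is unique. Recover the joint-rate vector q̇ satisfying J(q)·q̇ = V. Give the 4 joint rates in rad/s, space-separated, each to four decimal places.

o_n = [-0.7978, 0.5861, 0.3199]
J₁: ẑ×o_n = [-0.5861, -0.7978, 0.0000], ω = ẑ
J2: z=[-0.3907, 0.9205, 0.0000] o=[0.4787, 0.2032, 0.5300] → [-0.1934, -0.0821, 1.0254, -0.3907, 0.9205, 0.0000]
J3: z=[-0.6622, -0.2811, -0.6947] o=[0.2083, 0.5556, 0.6451] → [0.1126, 0.4836, -0.3030, -0.6622, -0.2811, -0.6947]
J4: z=[-0.7067, -0.0741, 0.7036] o=[-0.1425, 0.2366, 0.2592] → [-0.2503, -0.4182, -0.2955, -0.7067, -0.0741, 0.7036]
q̇ = J⁺·V = [0.7890, 0.9090, 0.6950, 0.3670]

0.7890 0.9090 0.6950 0.3670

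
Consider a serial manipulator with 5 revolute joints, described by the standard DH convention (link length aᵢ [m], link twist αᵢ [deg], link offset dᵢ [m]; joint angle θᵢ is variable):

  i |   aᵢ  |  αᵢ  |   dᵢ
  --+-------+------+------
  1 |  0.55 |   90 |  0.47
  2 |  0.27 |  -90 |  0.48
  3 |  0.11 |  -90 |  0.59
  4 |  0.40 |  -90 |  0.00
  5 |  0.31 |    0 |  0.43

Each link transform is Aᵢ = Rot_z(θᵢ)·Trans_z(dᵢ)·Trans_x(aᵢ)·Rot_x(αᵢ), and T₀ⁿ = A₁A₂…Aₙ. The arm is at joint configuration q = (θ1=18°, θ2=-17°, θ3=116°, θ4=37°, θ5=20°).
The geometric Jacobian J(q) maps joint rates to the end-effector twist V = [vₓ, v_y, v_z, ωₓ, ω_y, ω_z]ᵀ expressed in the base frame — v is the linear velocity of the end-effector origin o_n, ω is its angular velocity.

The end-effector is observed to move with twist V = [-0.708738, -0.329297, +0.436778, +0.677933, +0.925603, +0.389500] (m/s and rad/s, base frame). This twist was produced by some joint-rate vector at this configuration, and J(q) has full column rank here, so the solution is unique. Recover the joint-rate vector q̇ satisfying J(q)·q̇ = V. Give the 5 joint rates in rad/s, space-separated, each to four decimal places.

o_n = [0.6693, 0.1428, 0.2528]
J₁: ẑ×o_n = [-0.1428, 0.6693, 0.0000], ω = ẑ
J2: z=[0.3090, -0.9511, 0.0000] o=[0.5231, 0.1700, 0.4700] → [0.2065, 0.0671, 0.1307, 0.3090, -0.9511, 0.0000]
J3: z=[0.2781, 0.0903, 0.9563] o=[0.9170, -0.2068, 0.3911] → [-0.3468, -0.1984, 0.1196, 0.2781, 0.0903, 0.9563]
J4: z=[-0.6820, -0.6825, 0.2628] o=[1.0066, -0.0737, 0.9694] → [0.4322, -0.5773, -0.3778, -0.6820, -0.6825, 0.2628]
J5: z=[0.1850, -0.5086, -0.8409] o=[0.7236, 0.1363, 0.7801] → [0.2737, 0.1432, -0.0264, 0.1850, -0.5086, -0.8409]
q̇ = J⁺·V = [-0.8010, 0.0770, 0.8340, -0.8150, -0.7220]

-0.8010 0.0770 0.8340 -0.8150 -0.7220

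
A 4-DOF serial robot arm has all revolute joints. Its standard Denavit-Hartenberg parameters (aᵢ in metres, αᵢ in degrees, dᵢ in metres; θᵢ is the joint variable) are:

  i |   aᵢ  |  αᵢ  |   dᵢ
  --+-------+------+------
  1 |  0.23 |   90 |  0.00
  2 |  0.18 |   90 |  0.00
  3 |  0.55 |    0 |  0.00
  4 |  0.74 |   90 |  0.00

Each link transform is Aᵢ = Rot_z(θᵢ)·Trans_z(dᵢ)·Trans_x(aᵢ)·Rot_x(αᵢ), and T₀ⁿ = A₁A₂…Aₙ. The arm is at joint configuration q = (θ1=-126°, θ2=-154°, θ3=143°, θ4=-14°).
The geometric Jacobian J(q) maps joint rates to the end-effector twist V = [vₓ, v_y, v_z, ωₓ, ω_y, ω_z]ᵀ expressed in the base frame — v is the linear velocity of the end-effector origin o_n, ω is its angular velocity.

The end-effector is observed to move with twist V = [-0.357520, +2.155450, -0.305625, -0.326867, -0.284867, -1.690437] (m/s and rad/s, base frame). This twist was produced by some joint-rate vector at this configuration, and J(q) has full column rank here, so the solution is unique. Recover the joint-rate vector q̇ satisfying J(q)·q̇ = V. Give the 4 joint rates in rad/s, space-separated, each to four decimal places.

-0.8240 0.0970 -0.8670 -0.0970

o_n = [-1.2512, -0.1806, 0.3178]
J₁: ẑ×o_n = [0.1806, -1.2512, 0.0000], ω = ẑ
J2: z=[-0.8090, 0.5878, 0.0000] o=[-0.1352, -0.1861, 0.0000] → [0.1868, 0.2571, 0.6516, -0.8090, 0.5878, 0.0000]
J3: z=[0.2577, 0.3546, 0.8988] o=[-0.0401, -0.0552, -0.0789] → [0.2534, -1.1908, 0.3972, 0.2577, 0.3546, 0.8988]
J4: z=[0.2577, 0.3546, 0.8988] o=[-0.5399, -0.1800, 0.1136] → [0.0729, -0.6919, 0.2521, 0.2577, 0.3546, 0.8988]
q̇ = J⁺·V = [-0.8240, 0.0970, -0.8670, -0.0970]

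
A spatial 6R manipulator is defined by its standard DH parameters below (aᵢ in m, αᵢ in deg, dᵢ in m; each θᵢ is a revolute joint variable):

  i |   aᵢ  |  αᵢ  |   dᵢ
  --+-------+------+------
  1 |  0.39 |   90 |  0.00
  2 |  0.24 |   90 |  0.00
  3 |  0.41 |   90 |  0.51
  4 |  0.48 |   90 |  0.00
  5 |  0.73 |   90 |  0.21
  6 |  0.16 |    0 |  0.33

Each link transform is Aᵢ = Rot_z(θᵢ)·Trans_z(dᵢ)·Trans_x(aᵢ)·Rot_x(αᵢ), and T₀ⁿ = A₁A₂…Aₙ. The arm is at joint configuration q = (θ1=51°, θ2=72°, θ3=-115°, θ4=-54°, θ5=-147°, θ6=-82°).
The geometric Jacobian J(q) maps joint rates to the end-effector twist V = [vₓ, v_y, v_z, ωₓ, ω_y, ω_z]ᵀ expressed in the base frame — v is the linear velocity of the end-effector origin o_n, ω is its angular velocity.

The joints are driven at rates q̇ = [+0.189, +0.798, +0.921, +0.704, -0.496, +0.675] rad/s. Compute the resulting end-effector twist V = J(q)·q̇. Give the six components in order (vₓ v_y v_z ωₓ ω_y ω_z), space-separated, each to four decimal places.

0.0865 -0.2254 0.6527 1.5715 0.0864 -1.4468

o_n = [0.5823, 1.0588, 0.0420]
J₁: ẑ×o_n = [-1.0588, 0.5823, 0.0000], ω = ẑ
J2: z=[0.7771, -0.6293, 0.0000] o=[0.2454, 0.3031, 0.0000] → [-0.0265, -0.0327, 0.7993, 0.7771, -0.6293, 0.0000]
J3: z=[0.5985, 0.7391, -0.3090] o=[0.2921, 0.3607, 0.2283] → [0.0781, 0.0218, 0.2034, 0.5985, 0.7391, -0.3090]
J4: z=[0.1522, -0.4836, -0.8619] o=[0.2749, 0.9299, -0.0941] → [0.0453, -0.2857, 0.1683, 0.1522, -0.4836, -0.8619]
J5: z=[0.2845, -0.8138, 0.5068] o=[-0.1794, 0.7752, -0.0875] → [-0.2492, 0.3492, 0.7006, 0.2845, -0.8138, 0.5068]
J6: z=[0.6431, -0.2300, -0.7304] o=[0.3993, 0.9939, 0.3532] → [0.1190, 0.0664, 0.0838, 0.6431, -0.2300, -0.7304]
V = J·q̇ = [0.0865, -0.2254, 0.6527, 1.5715, 0.0864, -1.4468]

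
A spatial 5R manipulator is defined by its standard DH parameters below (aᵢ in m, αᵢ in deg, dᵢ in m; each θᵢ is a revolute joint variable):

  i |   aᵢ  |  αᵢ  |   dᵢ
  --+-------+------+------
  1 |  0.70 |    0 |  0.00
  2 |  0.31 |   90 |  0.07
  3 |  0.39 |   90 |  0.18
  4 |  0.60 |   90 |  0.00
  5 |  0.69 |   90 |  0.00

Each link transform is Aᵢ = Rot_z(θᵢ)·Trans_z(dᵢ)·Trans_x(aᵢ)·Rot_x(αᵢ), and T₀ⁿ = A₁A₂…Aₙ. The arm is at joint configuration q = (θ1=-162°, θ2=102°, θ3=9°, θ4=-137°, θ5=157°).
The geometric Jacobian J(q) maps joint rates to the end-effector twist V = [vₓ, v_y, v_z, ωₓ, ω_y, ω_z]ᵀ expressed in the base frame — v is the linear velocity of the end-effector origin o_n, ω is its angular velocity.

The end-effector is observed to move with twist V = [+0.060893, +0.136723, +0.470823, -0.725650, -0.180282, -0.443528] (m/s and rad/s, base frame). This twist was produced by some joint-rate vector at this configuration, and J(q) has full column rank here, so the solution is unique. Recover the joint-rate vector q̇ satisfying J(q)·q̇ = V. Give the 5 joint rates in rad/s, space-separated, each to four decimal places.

o_n = [-0.4610, -0.9789, -0.1313]
J₁: ẑ×o_n = [0.9789, -0.4610, 0.0000], ω = ẑ
J2: z=[0.0000, 0.0000, 1.0000] o=[-0.6657, -0.2163, 0.0000] → [0.7626, 0.2047, -0.0000, 0.0000, 0.0000, 1.0000]
J3: z=[-0.8660, -0.5000, 0.0000] o=[-0.5107, -0.4848, 0.0700] → [0.1006, -0.1743, 0.4528, -0.8660, -0.5000, 0.0000]
J4: z=[0.0782, -0.1355, -0.9877] o=[-0.4740, -0.9084, 0.1310] → [-0.0341, 0.0077, -0.0037, 0.0782, -0.1355, -0.9877]
J5: z=[-0.9702, 0.2177, -0.1067] o=[-0.3364, -0.3284, 0.0624] → [-0.1115, -0.1745, 0.6582, -0.9702, 0.2177, -0.1067]
q̇ = J⁺·V = [-0.3500, 0.5720, 0.3880, 0.6250, 0.4520]

-0.3500 0.5720 0.3880 0.6250 0.4520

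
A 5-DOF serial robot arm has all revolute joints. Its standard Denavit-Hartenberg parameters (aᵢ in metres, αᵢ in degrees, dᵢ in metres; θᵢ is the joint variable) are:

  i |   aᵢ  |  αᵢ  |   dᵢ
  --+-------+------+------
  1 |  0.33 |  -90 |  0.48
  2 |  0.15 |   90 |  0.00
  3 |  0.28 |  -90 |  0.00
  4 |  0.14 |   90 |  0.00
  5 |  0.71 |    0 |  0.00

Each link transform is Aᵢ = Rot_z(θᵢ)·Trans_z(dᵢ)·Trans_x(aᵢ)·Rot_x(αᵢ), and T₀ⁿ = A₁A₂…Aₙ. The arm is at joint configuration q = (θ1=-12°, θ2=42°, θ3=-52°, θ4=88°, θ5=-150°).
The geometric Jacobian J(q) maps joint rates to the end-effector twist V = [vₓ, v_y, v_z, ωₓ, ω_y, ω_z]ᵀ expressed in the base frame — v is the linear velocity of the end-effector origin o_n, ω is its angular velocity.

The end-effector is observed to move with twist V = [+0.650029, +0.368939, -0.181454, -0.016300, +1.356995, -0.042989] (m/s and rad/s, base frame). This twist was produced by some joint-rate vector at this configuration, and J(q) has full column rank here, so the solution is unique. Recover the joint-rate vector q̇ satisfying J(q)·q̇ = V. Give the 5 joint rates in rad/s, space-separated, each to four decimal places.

o_n = [0.5684, -0.5565, 0.8110]
J₁: ẑ×o_n = [0.5565, 0.5684, -0.0000], ω = ẑ
J2: z=[0.2079, 0.9781, 0.0000] o=[0.3228, -0.0686, 0.4800] → [0.3238, -0.0688, -0.3417, 0.2079, 0.9781, 0.0000]
J3: z=[0.6545, -0.1391, 0.7431] o=[0.4318, -0.0918, 0.3796] → [0.2853, -0.1808, -0.2851, 0.6545, -0.1391, 0.7431]
J4: z=[0.7008, 0.4805, -0.5273] o=[0.5113, -0.3342, 0.2643] → [0.1455, -0.4133, -0.1832, 0.7008, 0.4805, -0.5273]
J5: z=[0.3064, -0.8702, -0.3858] o=[0.4211, -0.3190, 0.1583] → [-0.6596, -0.2568, 0.0555, 0.3064, -0.8702, -0.3858]
q̇ = J⁺·V = [0.8420, 0.9570, -0.8550, 0.5180, -0.0610]

0.8420 0.9570 -0.8550 0.5180 -0.0610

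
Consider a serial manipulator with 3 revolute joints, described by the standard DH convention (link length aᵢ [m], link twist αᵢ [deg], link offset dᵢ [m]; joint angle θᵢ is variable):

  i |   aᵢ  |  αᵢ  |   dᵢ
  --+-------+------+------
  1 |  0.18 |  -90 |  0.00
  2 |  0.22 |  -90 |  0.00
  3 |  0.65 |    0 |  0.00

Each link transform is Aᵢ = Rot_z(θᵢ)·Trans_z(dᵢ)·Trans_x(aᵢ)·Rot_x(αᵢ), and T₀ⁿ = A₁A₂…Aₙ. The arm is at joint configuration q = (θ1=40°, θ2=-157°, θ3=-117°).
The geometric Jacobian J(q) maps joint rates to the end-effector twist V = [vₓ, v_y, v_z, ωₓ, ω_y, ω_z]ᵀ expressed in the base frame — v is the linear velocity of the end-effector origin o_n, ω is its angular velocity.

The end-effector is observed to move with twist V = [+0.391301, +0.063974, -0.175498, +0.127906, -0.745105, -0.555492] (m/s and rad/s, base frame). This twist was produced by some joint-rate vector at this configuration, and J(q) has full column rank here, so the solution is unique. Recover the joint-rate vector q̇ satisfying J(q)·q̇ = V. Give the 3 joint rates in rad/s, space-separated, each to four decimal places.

0.3420 -0.6530 -0.9750

o_n = [-0.1814, 0.6038, -0.0293]
J₁: ẑ×o_n = [-0.6038, -0.1814, 0.0000], ω = ẑ
J2: z=[-0.6428, 0.7660, 0.0000] o=[0.1379, 0.1157, 0.0000] → [-0.0225, -0.0189, -0.0691, -0.6428, 0.7660, 0.0000]
J3: z=[0.2993, 0.2512, 0.9205] o=[-0.0172, -0.0145, 0.0860] → [-0.5981, -0.1166, 0.2263, 0.2993, 0.2512, 0.9205]
q̇ = J⁺·V = [0.3420, -0.6530, -0.9750]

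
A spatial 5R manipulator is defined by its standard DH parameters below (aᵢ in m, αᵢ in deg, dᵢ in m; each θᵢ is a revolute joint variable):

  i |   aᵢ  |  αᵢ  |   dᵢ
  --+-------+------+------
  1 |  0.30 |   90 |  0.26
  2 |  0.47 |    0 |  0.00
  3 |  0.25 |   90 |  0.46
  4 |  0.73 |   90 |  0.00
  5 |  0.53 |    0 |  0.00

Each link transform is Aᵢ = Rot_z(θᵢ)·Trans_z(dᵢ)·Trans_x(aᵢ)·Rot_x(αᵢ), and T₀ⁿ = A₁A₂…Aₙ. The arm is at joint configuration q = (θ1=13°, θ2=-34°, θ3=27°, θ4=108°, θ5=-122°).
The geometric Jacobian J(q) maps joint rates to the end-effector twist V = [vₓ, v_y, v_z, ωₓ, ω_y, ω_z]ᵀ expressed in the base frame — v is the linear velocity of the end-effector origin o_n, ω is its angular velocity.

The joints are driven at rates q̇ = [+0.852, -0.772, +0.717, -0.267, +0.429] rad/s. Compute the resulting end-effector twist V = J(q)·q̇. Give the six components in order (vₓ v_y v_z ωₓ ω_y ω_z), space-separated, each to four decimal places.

0.5147 0.6400 -0.1969 0.4437 0.0228 1.0673

o_n = [1.0325, -0.6721, 0.4297]
J₁: ẑ×o_n = [0.6721, 1.0325, -0.0000], ω = ẑ
J2: z=[0.2250, -0.9744, 0.0000] o=[0.2923, 0.0675, 0.2600] → [-0.1654, -0.0382, 0.5548, 0.2250, -0.9744, 0.0000]
J3: z=[0.2250, -0.9744, 0.0000] o=[0.6720, 0.1551, -0.0028] → [-0.4215, -0.0973, 0.1652, 0.2250, -0.9744, 0.0000]
J4: z=[-0.1187, -0.0274, -0.9925] o=[1.0172, -0.2373, -0.0333] → [-0.4443, 0.0399, 0.0521, -0.1187, -0.0274, -0.9925]
J5: z=[0.9893, -0.0888, -0.1159] o=[0.9552, -0.9641, -0.0058] → [-0.0048, -0.4398, 0.2957, 0.9893, -0.0888, -0.1159]
V = J·q̇ = [0.5147, 0.6400, -0.1969, 0.4437, 0.0228, 1.0673]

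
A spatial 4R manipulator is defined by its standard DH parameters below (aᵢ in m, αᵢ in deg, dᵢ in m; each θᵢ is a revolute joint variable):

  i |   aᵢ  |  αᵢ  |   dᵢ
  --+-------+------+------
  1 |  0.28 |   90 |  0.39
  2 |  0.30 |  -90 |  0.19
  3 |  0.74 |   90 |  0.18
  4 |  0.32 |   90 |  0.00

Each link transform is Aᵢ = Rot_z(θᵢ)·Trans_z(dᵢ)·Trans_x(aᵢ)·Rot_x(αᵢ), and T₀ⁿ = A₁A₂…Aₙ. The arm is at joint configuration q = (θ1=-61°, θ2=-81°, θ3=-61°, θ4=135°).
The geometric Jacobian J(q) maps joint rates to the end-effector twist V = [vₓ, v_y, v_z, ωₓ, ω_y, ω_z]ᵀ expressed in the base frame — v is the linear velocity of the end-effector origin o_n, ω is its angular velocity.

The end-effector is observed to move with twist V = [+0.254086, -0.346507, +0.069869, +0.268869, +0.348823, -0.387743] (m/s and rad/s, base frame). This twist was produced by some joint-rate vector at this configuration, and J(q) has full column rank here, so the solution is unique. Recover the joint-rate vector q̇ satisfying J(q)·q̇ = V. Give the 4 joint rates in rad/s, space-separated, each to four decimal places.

o_n = [-0.1872, -0.9809, -0.0887]
J₁: ẑ×o_n = [0.9809, -0.1872, 0.0000], ω = ẑ
J2: z=[-0.8746, -0.4848, 0.0000] o=[0.1357, -0.2449, 0.3900] → [0.2321, -0.4187, 0.4872, -0.8746, -0.4848, 0.0000]
J3: z=[0.4788, -0.8639, 0.1564] o=[-0.0077, -0.3781, 0.0937] → [0.2519, 0.0593, -0.4438, 0.4788, -0.8639, 0.1564]
J4: z=[-0.4904, -0.1154, 0.8639] o=[-0.4603, -0.8964, -0.2325] → [0.0564, 0.3064, 0.0730, -0.4904, -0.1154, 0.8639]
q̇ = J⁺·V = [0.3820, 0.0020, -0.2930, -0.8380]

0.3820 0.0020 -0.2930 -0.8380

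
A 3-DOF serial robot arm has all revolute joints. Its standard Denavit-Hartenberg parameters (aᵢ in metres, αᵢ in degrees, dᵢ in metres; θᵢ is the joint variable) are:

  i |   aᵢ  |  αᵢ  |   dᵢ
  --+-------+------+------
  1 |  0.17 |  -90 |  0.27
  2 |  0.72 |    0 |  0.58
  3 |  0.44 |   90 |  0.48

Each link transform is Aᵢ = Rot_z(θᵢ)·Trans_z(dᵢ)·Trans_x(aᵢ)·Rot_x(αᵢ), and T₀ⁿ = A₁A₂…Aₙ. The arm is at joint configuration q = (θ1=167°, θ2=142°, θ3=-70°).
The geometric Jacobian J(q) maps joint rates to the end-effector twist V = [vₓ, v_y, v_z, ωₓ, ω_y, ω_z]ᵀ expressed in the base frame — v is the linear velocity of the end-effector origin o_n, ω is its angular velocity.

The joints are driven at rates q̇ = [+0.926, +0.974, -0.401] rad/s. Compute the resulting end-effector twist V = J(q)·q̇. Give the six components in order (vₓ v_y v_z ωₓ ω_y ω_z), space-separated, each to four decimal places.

o_n = [0.0163, -1.0916, -0.5917]
J₁: ẑ×o_n = [1.0916, 0.0163, -0.0000], ω = ẑ
J2: z=[-0.2250, -0.9744, 0.0000] o=[-0.1656, 0.0382, 0.2700] → [0.8397, -0.1938, 0.4314, -0.2250, -0.9744, 0.0000]
J3: z=[-0.2250, -0.9744, 0.0000] o=[0.2567, -0.6545, -0.1733] → [0.4077, -0.0941, -0.1360, -0.2250, -0.9744, 0.0000]
V = J·q̇ = [1.6652, -0.1360, 0.4747, -0.1289, -0.5583, 0.9260]

1.6652 -0.1360 0.4747 -0.1289 -0.5583 0.9260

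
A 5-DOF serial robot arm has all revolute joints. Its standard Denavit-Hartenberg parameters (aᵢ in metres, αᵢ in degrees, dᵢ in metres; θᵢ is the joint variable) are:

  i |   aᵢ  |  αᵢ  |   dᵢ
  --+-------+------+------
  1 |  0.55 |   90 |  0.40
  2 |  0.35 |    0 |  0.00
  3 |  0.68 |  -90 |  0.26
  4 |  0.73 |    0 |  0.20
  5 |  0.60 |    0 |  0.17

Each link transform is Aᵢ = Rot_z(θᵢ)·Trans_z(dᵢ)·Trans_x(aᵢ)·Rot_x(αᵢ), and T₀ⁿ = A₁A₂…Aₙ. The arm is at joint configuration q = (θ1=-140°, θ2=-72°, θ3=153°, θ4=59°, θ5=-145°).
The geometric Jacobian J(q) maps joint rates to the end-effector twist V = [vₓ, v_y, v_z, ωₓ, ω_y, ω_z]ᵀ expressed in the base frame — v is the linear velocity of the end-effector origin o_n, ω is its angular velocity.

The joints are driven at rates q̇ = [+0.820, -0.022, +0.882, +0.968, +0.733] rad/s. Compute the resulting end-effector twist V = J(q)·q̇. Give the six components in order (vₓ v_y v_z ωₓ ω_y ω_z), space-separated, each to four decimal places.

o_n = [-0.5054, -0.1202, 1.2093]
J₁: ẑ×o_n = [0.1202, -0.5054, 0.0000], ω = ẑ
J2: z=[-0.6428, 0.7660, 0.0000] o=[-0.4213, -0.3535, 0.4000] → [0.6200, 0.5202, -0.0856, -0.6428, 0.7660, 0.0000]
J3: z=[-0.6428, 0.7660, 0.0000] o=[-0.5042, -0.4231, 0.0671] → [0.8750, 0.7342, -0.1937, -0.6428, 0.7660, 0.0000]
J4: z=[0.7566, 0.6349, 0.1564] o=[-0.7528, -0.2923, 0.7388] → [0.2718, -0.3173, -0.0269, 0.7566, 0.6349, 0.1564]
J5: z=[0.7566, 0.6349, 0.1564] o=[-0.2443, -0.6824, 1.1414] → [-0.0448, -0.0922, 0.5912, 0.7566, 0.6349, 0.1564]
V = J·q̇ = [1.0869, -0.1532, 0.2384, 0.7342, 1.7387, 1.0861]

1.0869 -0.1532 0.2384 0.7342 1.7387 1.0861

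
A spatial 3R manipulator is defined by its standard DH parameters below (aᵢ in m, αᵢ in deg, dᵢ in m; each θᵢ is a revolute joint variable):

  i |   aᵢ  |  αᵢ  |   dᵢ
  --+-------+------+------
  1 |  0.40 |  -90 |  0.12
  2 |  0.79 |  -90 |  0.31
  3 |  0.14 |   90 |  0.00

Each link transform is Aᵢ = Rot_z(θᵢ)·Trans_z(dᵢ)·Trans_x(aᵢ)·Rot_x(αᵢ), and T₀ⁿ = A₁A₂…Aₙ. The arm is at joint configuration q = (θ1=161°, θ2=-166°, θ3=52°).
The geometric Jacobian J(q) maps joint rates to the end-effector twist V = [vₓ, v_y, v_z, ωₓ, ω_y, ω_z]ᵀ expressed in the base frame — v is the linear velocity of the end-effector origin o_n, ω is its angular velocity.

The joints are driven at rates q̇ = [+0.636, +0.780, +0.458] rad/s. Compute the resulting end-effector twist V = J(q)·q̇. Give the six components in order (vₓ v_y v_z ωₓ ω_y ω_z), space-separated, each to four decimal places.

o_n = [0.3606, -0.3354, 0.3320]
J₁: ẑ×o_n = [0.3354, 0.3606, -0.0000], ω = ẑ
J2: z=[-0.3256, -0.9455, 0.0000] o=[-0.3782, 0.1302, 0.1200] → [-0.2004, 0.0690, 0.8502, -0.3256, -0.9455, 0.0000]
J3: z=[-0.2287, 0.0788, 0.9703] o=[0.2456, -0.4124, 0.3111] → [-0.0732, 0.1163, -0.0267, -0.2287, 0.0788, 0.9703]
V = J·q̇ = [0.0235, 0.3365, 0.6509, -0.3587, -0.7014, 1.0804]

0.0235 0.3365 0.6509 -0.3587 -0.7014 1.0804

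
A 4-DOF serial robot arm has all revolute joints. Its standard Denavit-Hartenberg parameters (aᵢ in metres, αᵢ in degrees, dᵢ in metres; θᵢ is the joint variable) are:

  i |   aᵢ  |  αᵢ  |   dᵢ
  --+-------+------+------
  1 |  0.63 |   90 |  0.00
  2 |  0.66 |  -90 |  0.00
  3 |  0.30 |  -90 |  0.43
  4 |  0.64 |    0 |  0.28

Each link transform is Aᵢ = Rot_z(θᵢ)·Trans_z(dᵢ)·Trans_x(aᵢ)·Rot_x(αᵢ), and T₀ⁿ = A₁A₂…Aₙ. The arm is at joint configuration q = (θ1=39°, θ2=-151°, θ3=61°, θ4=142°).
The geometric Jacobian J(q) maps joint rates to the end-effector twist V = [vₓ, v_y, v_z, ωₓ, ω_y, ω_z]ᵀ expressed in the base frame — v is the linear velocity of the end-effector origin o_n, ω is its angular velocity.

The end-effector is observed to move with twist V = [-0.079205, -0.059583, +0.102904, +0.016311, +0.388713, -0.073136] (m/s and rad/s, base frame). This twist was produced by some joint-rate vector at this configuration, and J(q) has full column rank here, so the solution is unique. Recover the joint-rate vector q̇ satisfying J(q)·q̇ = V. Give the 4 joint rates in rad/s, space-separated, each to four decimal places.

o_n = [0.3154, 0.2001, -0.1847]
J₁: ẑ×o_n = [-0.2001, 0.3154, 0.0000], ω = ẑ
J2: z=[0.6293, -0.7771, 0.0000] o=[0.4896, 0.3965, 0.0000] → [0.1435, 0.1162, -0.2590, 0.6293, -0.7771, 0.0000]
J3: z=[0.3768, 0.3051, -0.8746] o=[0.0410, 0.0332, -0.3200] → [0.1873, -0.2909, -0.0208, 0.3768, 0.3051, -0.8746]
J4: z=[0.2894, 0.8582, 0.4240] o=[-0.0610, 0.2882, -0.7666] → [0.5367, -0.0088, -0.3485, 0.2894, 0.8582, 0.4240]
q̇ = J⁺·V = [0.5480, -0.3340, 0.6680, -0.0870]

0.5480 -0.3340 0.6680 -0.0870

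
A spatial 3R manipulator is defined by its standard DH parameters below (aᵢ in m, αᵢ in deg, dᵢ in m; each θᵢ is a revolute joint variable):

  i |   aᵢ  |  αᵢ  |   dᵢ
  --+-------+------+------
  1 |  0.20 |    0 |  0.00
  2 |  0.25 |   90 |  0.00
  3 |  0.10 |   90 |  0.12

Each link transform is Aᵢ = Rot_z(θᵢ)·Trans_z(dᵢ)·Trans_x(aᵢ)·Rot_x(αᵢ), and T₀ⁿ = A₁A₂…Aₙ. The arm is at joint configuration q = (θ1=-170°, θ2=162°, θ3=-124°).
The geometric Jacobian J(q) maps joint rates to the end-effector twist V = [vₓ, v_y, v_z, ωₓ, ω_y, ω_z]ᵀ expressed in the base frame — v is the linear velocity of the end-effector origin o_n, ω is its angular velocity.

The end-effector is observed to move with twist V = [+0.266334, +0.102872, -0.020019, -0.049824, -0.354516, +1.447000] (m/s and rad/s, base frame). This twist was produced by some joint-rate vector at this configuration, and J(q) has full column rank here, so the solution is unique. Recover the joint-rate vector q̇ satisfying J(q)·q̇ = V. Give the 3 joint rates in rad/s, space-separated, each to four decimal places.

o_n = [-0.0215, -0.1806, -0.0829]
J₁: ẑ×o_n = [0.1806, -0.0215, 0.0000], ω = ẑ
J2: z=[0.0000, 0.0000, 1.0000] o=[-0.1970, -0.0347, 0.0000] → [0.1458, 0.1755, -0.0000, 0.0000, 0.0000, 1.0000]
J3: z=[-0.1392, -0.9903, 0.0000] o=[0.0506, -0.0695, 0.0000] → [0.0821, -0.0115, -0.0559, -0.1392, -0.9903, 0.0000]
q̇ = J⁺·V = [0.7460, 0.7010, 0.3580]

0.7460 0.7010 0.3580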